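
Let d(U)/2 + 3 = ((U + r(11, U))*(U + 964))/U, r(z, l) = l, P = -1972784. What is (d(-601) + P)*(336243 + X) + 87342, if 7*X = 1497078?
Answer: -7591186360908/7 ≈ -1.0845e+12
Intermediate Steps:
X = 1497078/7 (X = (⅐)*1497078 = 1497078/7 ≈ 2.1387e+5)
d(U) = 3850 + 4*U (d(U) = -6 + 2*(((U + U)*(U + 964))/U) = -6 + 2*(((2*U)*(964 + U))/U) = -6 + 2*((2*U*(964 + U))/U) = -6 + 2*(1928 + 2*U) = -6 + (3856 + 4*U) = 3850 + 4*U)
(d(-601) + P)*(336243 + X) + 87342 = ((3850 + 4*(-601)) - 1972784)*(336243 + 1497078/7) + 87342 = ((3850 - 2404) - 1972784)*(3850779/7) + 87342 = (1446 - 1972784)*(3850779/7) + 87342 = -1971338*3850779/7 + 87342 = -7591186972302/7 + 87342 = -7591186360908/7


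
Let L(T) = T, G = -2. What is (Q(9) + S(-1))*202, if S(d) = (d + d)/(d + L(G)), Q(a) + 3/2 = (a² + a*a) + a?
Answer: 103121/3 ≈ 34374.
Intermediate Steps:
Q(a) = -3/2 + a + 2*a² (Q(a) = -3/2 + ((a² + a*a) + a) = -3/2 + ((a² + a²) + a) = -3/2 + (2*a² + a) = -3/2 + (a + 2*a²) = -3/2 + a + 2*a²)
S(d) = 2*d/(-2 + d) (S(d) = (d + d)/(d - 2) = (2*d)/(-2 + d) = 2*d/(-2 + d))
(Q(9) + S(-1))*202 = ((-3/2 + 9 + 2*9²) + 2*(-1)/(-2 - 1))*202 = ((-3/2 + 9 + 2*81) + 2*(-1)/(-3))*202 = ((-3/2 + 9 + 162) + 2*(-1)*(-⅓))*202 = (339/2 + ⅔)*202 = (1021/6)*202 = 103121/3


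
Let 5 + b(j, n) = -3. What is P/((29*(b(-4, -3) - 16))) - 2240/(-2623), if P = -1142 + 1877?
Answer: -122955/608536 ≈ -0.20205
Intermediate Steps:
b(j, n) = -8 (b(j, n) = -5 - 3 = -8)
P = 735
P/((29*(b(-4, -3) - 16))) - 2240/(-2623) = 735/((29*(-8 - 16))) - 2240/(-2623) = 735/((29*(-24))) - 2240*(-1/2623) = 735/(-696) + 2240/2623 = 735*(-1/696) + 2240/2623 = -245/232 + 2240/2623 = -122955/608536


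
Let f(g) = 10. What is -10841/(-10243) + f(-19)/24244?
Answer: 131465817/124165646 ≈ 1.0588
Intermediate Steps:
-10841/(-10243) + f(-19)/24244 = -10841/(-10243) + 10/24244 = -10841*(-1/10243) + 10*(1/24244) = 10841/10243 + 5/12122 = 131465817/124165646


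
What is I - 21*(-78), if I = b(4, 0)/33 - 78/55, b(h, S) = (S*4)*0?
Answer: 90012/55 ≈ 1636.6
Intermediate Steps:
b(h, S) = 0 (b(h, S) = (4*S)*0 = 0)
I = -78/55 (I = 0/33 - 78/55 = 0*(1/33) - 78*1/55 = 0 - 78/55 = -78/55 ≈ -1.4182)
I - 21*(-78) = -78/55 - 21*(-78) = -78/55 + 1638 = 90012/55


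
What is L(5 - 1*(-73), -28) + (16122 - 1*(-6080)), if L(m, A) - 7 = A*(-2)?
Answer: 22265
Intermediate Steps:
L(m, A) = 7 - 2*A (L(m, A) = 7 + A*(-2) = 7 - 2*A)
L(5 - 1*(-73), -28) + (16122 - 1*(-6080)) = (7 - 2*(-28)) + (16122 - 1*(-6080)) = (7 + 56) + (16122 + 6080) = 63 + 22202 = 22265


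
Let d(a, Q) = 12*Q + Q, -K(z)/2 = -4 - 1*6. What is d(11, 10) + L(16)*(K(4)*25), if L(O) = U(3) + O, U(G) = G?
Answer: 9630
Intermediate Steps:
K(z) = 20 (K(z) = -2*(-4 - 1*6) = -2*(-4 - 6) = -2*(-10) = 20)
L(O) = 3 + O
d(a, Q) = 13*Q
d(11, 10) + L(16)*(K(4)*25) = 13*10 + (3 + 16)*(20*25) = 130 + 19*500 = 130 + 9500 = 9630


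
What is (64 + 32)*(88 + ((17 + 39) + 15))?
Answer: 15264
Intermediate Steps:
(64 + 32)*(88 + ((17 + 39) + 15)) = 96*(88 + (56 + 15)) = 96*(88 + 71) = 96*159 = 15264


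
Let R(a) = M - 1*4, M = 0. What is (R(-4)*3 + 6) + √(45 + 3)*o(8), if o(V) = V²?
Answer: -6 + 256*√3 ≈ 437.40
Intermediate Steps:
R(a) = -4 (R(a) = 0 - 1*4 = 0 - 4 = -4)
(R(-4)*3 + 6) + √(45 + 3)*o(8) = (-4*3 + 6) + √(45 + 3)*8² = (-12 + 6) + √48*64 = -6 + (4*√3)*64 = -6 + 256*√3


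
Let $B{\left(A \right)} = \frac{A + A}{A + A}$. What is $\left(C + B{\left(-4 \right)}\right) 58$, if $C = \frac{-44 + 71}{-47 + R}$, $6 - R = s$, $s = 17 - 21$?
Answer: $\frac{580}{37} \approx 15.676$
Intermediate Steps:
$s = -4$ ($s = 17 - 21 = -4$)
$R = 10$ ($R = 6 - -4 = 6 + 4 = 10$)
$C = - \frac{27}{37}$ ($C = \frac{-44 + 71}{-47 + 10} = \frac{27}{-37} = 27 \left(- \frac{1}{37}\right) = - \frac{27}{37} \approx -0.72973$)
$B{\left(A \right)} = 1$ ($B{\left(A \right)} = \frac{2 A}{2 A} = 2 A \frac{1}{2 A} = 1$)
$\left(C + B{\left(-4 \right)}\right) 58 = \left(- \frac{27}{37} + 1\right) 58 = \frac{10}{37} \cdot 58 = \frac{580}{37}$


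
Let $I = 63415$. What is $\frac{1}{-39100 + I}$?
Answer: $\frac{1}{24315} \approx 4.1127 \cdot 10^{-5}$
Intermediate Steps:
$\frac{1}{-39100 + I} = \frac{1}{-39100 + 63415} = \frac{1}{24315}$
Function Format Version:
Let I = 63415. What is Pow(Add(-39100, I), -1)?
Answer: Rational(1, 24315) ≈ 4.1127e-5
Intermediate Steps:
Pow(Add(-39100, I), -1) = Pow(Add(-39100, 63415), -1) = Pow(24315, -1) = Rational(1, 24315)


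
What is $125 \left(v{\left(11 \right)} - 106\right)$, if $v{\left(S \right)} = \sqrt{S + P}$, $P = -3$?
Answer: $-13250 + 250 \sqrt{2} \approx -12896.0$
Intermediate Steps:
$v{\left(S \right)} = \sqrt{-3 + S}$ ($v{\left(S \right)} = \sqrt{S - 3} = \sqrt{-3 + S}$)
$125 \left(v{\left(11 \right)} - 106\right) = 125 \left(\sqrt{-3 + 11} - 106\right) = 125 \left(\sqrt{8} - 106\right) = 125 \left(2 \sqrt{2} - 106\right) = 125 \left(-106 + 2 \sqrt{2}\right) = -13250 + 250 \sqrt{2}$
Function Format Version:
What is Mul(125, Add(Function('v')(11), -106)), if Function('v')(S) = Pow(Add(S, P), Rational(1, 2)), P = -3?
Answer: Add(-13250, Mul(250, Pow(2, Rational(1, 2)))) ≈ -12896.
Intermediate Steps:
Function('v')(S) = Pow(Add(-3, S), Rational(1, 2)) (Function('v')(S) = Pow(Add(S, -3), Rational(1, 2)) = Pow(Add(-3, S), Rational(1, 2)))
Mul(125, Add(Function('v')(11), -106)) = Mul(125, Add(Pow(Add(-3, 11), Rational(1, 2)), -106)) = Mul(125, Add(Pow(8, Rational(1, 2)), -106)) = Mul(125, Add(Mul(2, Pow(2, Rational(1, 2))), -106)) = Mul(125, Add(-106, Mul(2, Pow(2, Rational(1, 2))))) = Add(-13250, Mul(250, Pow(2, Rational(1, 2))))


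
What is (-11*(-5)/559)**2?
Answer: 3025/312481 ≈ 0.0096806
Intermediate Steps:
(-11*(-5)/559)**2 = (55*(1/559))**2 = (55/559)**2 = 3025/312481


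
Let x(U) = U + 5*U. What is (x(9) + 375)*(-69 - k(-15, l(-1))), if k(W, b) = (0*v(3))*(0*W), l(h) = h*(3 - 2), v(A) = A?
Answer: -29601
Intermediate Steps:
l(h) = h (l(h) = h*1 = h)
k(W, b) = 0 (k(W, b) = (0*3)*(0*W) = 0*0 = 0)
x(U) = 6*U
(x(9) + 375)*(-69 - k(-15, l(-1))) = (6*9 + 375)*(-69 - 1*0) = (54 + 375)*(-69 + 0) = 429*(-69) = -29601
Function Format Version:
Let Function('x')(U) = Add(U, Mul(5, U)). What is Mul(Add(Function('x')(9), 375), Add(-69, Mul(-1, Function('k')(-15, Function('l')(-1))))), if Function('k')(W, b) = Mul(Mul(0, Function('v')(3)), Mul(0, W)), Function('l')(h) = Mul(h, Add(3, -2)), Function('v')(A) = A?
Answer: -29601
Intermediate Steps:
Function('l')(h) = h (Function('l')(h) = Mul(h, 1) = h)
Function('k')(W, b) = 0 (Function('k')(W, b) = Mul(Mul(0, 3), Mul(0, W)) = Mul(0, 0) = 0)
Function('x')(U) = Mul(6, U)
Mul(Add(Function('x')(9), 375), Add(-69, Mul(-1, Function('k')(-15, Function('l')(-1))))) = Mul(Add(Mul(6, 9), 375), Add(-69, Mul(-1, 0))) = Mul(Add(54, 375), Add(-69, 0)) = Mul(429, -69) = -29601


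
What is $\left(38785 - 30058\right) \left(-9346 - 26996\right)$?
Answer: $-317156634$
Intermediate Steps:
$\left(38785 - 30058\right) \left(-9346 - 26996\right) = \left(38785 - 30058\right) \left(-36342\right) = 8727 \left(-36342\right) = -317156634$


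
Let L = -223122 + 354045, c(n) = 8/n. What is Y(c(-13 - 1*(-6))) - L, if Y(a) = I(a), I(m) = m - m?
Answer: -130923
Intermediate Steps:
I(m) = 0
Y(a) = 0
L = 130923
Y(c(-13 - 1*(-6))) - L = 0 - 1*130923 = 0 - 130923 = -130923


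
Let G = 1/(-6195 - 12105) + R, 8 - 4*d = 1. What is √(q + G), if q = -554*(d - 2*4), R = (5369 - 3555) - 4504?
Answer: √2587025067/1830 ≈ 27.794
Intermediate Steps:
d = 7/4 (d = 2 - ¼*1 = 2 - ¼ = 7/4 ≈ 1.7500)
R = -2690 (R = 1814 - 4504 = -2690)
G = -49227001/18300 (G = 1/(-6195 - 12105) - 2690 = 1/(-18300) - 2690 = -1/18300 - 2690 = -49227001/18300 ≈ -2690.0)
q = 6925/2 (q = -554*(7/4 - 2*4) = -554*(7/4 - 8) = -554*(-25/4) = 6925/2 ≈ 3462.5)
√(q + G) = √(6925/2 - 49227001/18300) = √(14136749/18300) = √2587025067/1830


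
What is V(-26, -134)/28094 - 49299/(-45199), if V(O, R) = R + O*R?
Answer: 69837398/57719123 ≈ 1.2100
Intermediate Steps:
V(-26, -134)/28094 - 49299/(-45199) = -134*(1 - 26)/28094 - 49299/(-45199) = -134*(-25)*(1/28094) - 49299*(-1/45199) = 3350*(1/28094) + 49299/45199 = 1675/14047 + 49299/45199 = 69837398/57719123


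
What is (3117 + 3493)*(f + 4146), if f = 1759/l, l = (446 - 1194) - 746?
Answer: 20465766325/747 ≈ 2.7397e+7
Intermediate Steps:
l = -1494 (l = -748 - 746 = -1494)
f = -1759/1494 (f = 1759/(-1494) = 1759*(-1/1494) = -1759/1494 ≈ -1.1774)
(3117 + 3493)*(f + 4146) = (3117 + 3493)*(-1759/1494 + 4146) = 6610*(6192365/1494) = 20465766325/747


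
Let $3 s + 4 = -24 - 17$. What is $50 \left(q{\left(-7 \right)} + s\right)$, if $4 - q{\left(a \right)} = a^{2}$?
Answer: $-3000$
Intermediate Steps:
$q{\left(a \right)} = 4 - a^{2}$
$s = -15$ ($s = - \frac{4}{3} + \frac{-24 - 17}{3} = - \frac{4}{3} + \frac{1}{3} \left(-41\right) = - \frac{4}{3} - \frac{41}{3} = -15$)
$50 \left(q{\left(-7 \right)} + s\right) = 50 \left(\left(4 - \left(-7\right)^{2}\right) - 15\right) = 50 \left(\left(4 - 49\right) - 15\right) = 50 \left(-45 - 15\right) = 50 \left(-60\right) = -3000$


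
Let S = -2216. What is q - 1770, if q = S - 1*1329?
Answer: -5315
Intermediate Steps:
q = -3545 (q = -2216 - 1*1329 = -2216 - 1329 = -3545)
q - 1770 = -3545 - 1770 = -5315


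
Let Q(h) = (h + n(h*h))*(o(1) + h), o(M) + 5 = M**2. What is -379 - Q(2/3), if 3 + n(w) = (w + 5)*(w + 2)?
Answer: -83207/243 ≈ -342.42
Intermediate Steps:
n(w) = -3 + (2 + w)*(5 + w) (n(w) = -3 + (w + 5)*(w + 2) = -3 + (5 + w)*(2 + w) = -3 + (2 + w)*(5 + w))
o(M) = -5 + M**2
Q(h) = (-4 + h)*(7 + h + h**4 + 7*h**2) (Q(h) = (h + (7 + (h*h)**2 + 7*(h*h)))*((-5 + 1**2) + h) = (h + (7 + (h**2)**2 + 7*h**2))*((-5 + 1) + h) = (h + (7 + h**4 + 7*h**2))*(-4 + h) = (7 + h + h**4 + 7*h**2)*(-4 + h) = (-4 + h)*(7 + h + h**4 + 7*h**2))
-379 - Q(2/3) = -379 - (-28 + (2/3)**5 - 27*(2/3)**2 - 4*(2/3)**4 + 3*(2/3) + 7*(2/3)**3) = -379 - (-28 + 32/243 - 27*4/9 - 4*16/81 + 2 + 7*(8/27)) = -379 - (-28 + 32/243 - 12 - 64/81 + 2 + 56/27) = -379 - 1*(-8890/243) = -379 + 8890/243 = -83207/243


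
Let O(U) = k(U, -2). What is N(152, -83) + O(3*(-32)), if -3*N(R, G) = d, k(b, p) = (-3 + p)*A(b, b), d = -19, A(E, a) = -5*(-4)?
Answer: -281/3 ≈ -93.667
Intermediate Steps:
A(E, a) = 20
k(b, p) = -60 + 20*p (k(b, p) = (-3 + p)*20 = -60 + 20*p)
O(U) = -100 (O(U) = -60 + 20*(-2) = -60 - 40 = -100)
N(R, G) = 19/3 (N(R, G) = -⅓*(-19) = 19/3)
N(152, -83) + O(3*(-32)) = 19/3 - 100 = -281/3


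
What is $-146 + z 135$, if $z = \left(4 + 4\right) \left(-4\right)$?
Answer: $-4466$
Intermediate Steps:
$z = -32$ ($z = 8 \left(-4\right) = -32$)
$-146 + z 135 = -146 - 4320 = -4466$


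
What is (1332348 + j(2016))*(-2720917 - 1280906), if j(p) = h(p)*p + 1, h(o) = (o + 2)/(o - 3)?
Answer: -3583081345427325/671 ≈ -5.3399e+12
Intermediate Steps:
h(o) = (2 + o)/(-3 + o)
j(p) = 1 + p*(2 + p)/(-3 + p) (j(p) = ((2 + p)/(-3 + p))*p + 1 = p*(2 + p)/(-3 + p) + 1 = 1 + p*(2 + p)/(-3 + p))
(1332348 + j(2016))*(-2720917 - 1280906) = (1332348 + (-3 + 2016 + 2016*(2 + 2016))/(-3 + 2016))*(-2720917 - 1280906) = (1332348 + (-3 + 2016 + 2016*2018)/2013)*(-4001823) = (1332348 + (-3 + 2016 + 4068288)/2013)*(-4001823) = (1332348 + (1/2013)*4070301)*(-4001823) = (1332348 + 1356767/671)*(-4001823) = (895362275/671)*(-4001823) = -3583081345427325/671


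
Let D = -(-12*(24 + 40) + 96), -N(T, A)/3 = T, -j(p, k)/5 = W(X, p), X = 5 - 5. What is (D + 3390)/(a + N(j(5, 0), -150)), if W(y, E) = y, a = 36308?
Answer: 2031/18154 ≈ 0.11188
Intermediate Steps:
X = 0
j(p, k) = 0 (j(p, k) = -5*0 = 0)
N(T, A) = -3*T
D = 672 (D = -(-12*64 + 96) = -(-768 + 96) = -1*(-672) = 672)
(D + 3390)/(a + N(j(5, 0), -150)) = (672 + 3390)/(36308 - 3*0) = 4062/(36308 + 0) = 4062/36308 = 4062*(1/36308) = 2031/18154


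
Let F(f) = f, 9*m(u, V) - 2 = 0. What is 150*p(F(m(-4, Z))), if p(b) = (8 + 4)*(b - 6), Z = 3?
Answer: -10400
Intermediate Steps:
m(u, V) = 2/9 (m(u, V) = 2/9 + (⅑)*0 = 2/9 + 0 = 2/9)
p(b) = -72 + 12*b (p(b) = 12*(-6 + b) = -72 + 12*b)
150*p(F(m(-4, Z))) = 150*(-72 + 12*(2/9)) = 150*(-72 + 8/3) = 150*(-208/3) = -10400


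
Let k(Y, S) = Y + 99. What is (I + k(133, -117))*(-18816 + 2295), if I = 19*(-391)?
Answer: 118901637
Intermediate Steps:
k(Y, S) = 99 + Y
I = -7429
(I + k(133, -117))*(-18816 + 2295) = (-7429 + (99 + 133))*(-18816 + 2295) = (-7429 + 232)*(-16521) = -7197*(-16521) = 118901637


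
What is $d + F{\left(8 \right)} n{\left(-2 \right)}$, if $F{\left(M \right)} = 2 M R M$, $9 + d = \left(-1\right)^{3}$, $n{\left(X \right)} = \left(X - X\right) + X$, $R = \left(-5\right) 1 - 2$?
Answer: $1782$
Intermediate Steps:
$R = -7$ ($R = -5 - 2 = -7$)
$n{\left(X \right)} = X$ ($n{\left(X \right)} = 0 + X = X$)
$d = -10$ ($d = -9 + \left(-1\right)^{3} = -9 - 1 = -10$)
$F{\left(M \right)} = - 14 M^{2}$ ($F{\left(M \right)} = 2 M \left(-7\right) M = - 14 M M = - 14 M^{2}$)
$d + F{\left(8 \right)} n{\left(-2 \right)} = -10 + - 14 \cdot 8^{2} \left(-2\right) = -10 + \left(-14\right) 64 \left(-2\right) = -10 - -1792 = -10 + 1792 = 1782$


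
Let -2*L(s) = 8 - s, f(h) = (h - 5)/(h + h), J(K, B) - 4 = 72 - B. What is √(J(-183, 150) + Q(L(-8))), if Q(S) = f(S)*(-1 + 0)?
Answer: 3*I*√133/4 ≈ 8.6494*I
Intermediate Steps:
J(K, B) = 76 - B (J(K, B) = 4 + (72 - B) = 76 - B)
f(h) = (-5 + h)/(2*h) (f(h) = (-5 + h)/((2*h)) = (-5 + h)*(1/(2*h)) = (-5 + h)/(2*h))
L(s) = -4 + s/2 (L(s) = -(8 - s)/2 = -4 + s/2)
Q(S) = -(-5 + S)/(2*S) (Q(S) = ((-5 + S)/(2*S))*(-1 + 0) = ((-5 + S)/(2*S))*(-1) = -(-5 + S)/(2*S))
√(J(-183, 150) + Q(L(-8))) = √((76 - 1*150) + (5 - (-4 + (½)*(-8)))/(2*(-4 + (½)*(-8)))) = √((76 - 150) + (5 - (-4 - 4))/(2*(-4 - 4))) = √(-74 + (½)*(5 - 1*(-8))/(-8)) = √(-74 + (½)*(-⅛)*(5 + 8)) = √(-74 + (½)*(-⅛)*13) = √(-74 - 13/16) = √(-1197/16) = 3*I*√133/4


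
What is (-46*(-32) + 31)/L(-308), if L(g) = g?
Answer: -1503/308 ≈ -4.8799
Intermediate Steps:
(-46*(-32) + 31)/L(-308) = (-46*(-32) + 31)/(-308) = (1472 + 31)*(-1/308) = 1503*(-1/308) = -1503/308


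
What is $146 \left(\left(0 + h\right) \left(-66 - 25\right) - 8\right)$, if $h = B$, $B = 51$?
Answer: $-678754$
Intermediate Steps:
$h = 51$
$146 \left(\left(0 + h\right) \left(-66 - 25\right) - 8\right) = 146 \left(\left(0 + 51\right) \left(-66 - 25\right) - 8\right) = 146 \left(51 \left(-91\right) - 8\right) = 146 \left(-4641 - 8\right) = 146 \left(-4649\right) = -678754$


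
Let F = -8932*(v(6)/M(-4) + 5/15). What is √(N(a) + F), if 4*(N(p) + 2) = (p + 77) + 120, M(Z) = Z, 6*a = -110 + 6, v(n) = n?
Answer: √376689/6 ≈ 102.29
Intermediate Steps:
a = -52/3 (a = (-110 + 6)/6 = (⅙)*(-104) = -52/3 ≈ -17.333)
N(p) = 189/4 + p/4 (N(p) = -2 + ((p + 77) + 120)/4 = -2 + ((77 + p) + 120)/4 = -2 + (197 + p)/4 = -2 + (197/4 + p/4) = 189/4 + p/4)
F = 31262/3 (F = -8932*(6/(-4) + 5/15) = -8932*(6*(-¼) + 5*(1/15)) = -8932*(-3/2 + ⅓) = -8932*(-7/6) = 31262/3 ≈ 10421.)
√(N(a) + F) = √((189/4 + (¼)*(-52/3)) + 31262/3) = √((189/4 - 13/3) + 31262/3) = √(515/12 + 31262/3) = √(125563/12) = √376689/6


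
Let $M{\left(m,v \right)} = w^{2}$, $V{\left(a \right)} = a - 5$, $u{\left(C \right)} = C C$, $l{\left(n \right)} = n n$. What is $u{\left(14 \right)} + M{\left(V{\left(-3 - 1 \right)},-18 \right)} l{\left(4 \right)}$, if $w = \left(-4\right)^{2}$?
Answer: $4292$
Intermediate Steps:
$l{\left(n \right)} = n^{2}$
$u{\left(C \right)} = C^{2}$
$V{\left(a \right)} = -5 + a$
$w = 16$
$M{\left(m,v \right)} = 256$ ($M{\left(m,v \right)} = 16^{2} = 256$)
$u{\left(14 \right)} + M{\left(V{\left(-3 - 1 \right)},-18 \right)} l{\left(4 \right)} = 14^{2} + 256 \cdot 4^{2} = 196 + 256 \cdot 16 = 196 + 4096 = 4292$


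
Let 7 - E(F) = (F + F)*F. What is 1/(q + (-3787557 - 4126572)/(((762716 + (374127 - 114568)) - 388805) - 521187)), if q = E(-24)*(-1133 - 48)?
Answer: 112283/151826211206 ≈ 7.3955e-7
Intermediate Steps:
E(F) = 7 - 2*F**2 (E(F) = 7 - (F + F)*F = 7 - 2*F*F = 7 - 2*F**2)
q = 1352245 (q = (7 - 2*(-24)**2)*(-1133 - 48) = (7 - 2*576)*(-1181) = (7 - 1152)*(-1181) = -1145*(-1181) = 1352245)
1/(q + (-3787557 - 4126572)/(((762716 + (374127 - 114568)) - 388805) - 521187)) = 1/(1352245 + (-3787557 - 4126572)/(((762716 + (374127 - 114568)) - 388805) - 521187)) = 1/(1352245 - 7914129/(((762716 + 259559) - 388805) - 521187)) = 1/(1352245 - 7914129/((1022275 - 388805) - 521187)) = 1/(1352245 - 7914129/(633470 - 521187)) = 1/(1352245 - 7914129/112283) = 1/(151826211206/112283) = 112283/151826211206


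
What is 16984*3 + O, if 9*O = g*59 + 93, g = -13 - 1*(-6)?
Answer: 458248/9 ≈ 50916.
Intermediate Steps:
g = -7 (g = -13 + 6 = -7)
O = -320/9 (O = (-7*59 + 93)/9 = (-413 + 93)/9 = (⅑)*(-320) = -320/9 ≈ -35.556)
16984*3 + O = 16984*3 - 320/9 = 50952 - 320/9 = 458248/9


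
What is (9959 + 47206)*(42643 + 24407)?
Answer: 3832913250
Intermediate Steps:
(9959 + 47206)*(42643 + 24407) = 57165*67050 = 3832913250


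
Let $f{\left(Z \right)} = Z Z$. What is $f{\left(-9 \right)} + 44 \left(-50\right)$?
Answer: $-2119$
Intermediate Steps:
$f{\left(Z \right)} = Z^{2}$
$f{\left(-9 \right)} + 44 \left(-50\right) = \left(-9\right)^{2} + 44 \left(-50\right) = 81 - 2200 = -2119$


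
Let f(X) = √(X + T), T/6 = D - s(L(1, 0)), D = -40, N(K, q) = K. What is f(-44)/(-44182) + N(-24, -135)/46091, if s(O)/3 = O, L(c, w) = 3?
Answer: -24/46091 - 13*I*√2/44182 ≈ -0.00052071 - 0.00041611*I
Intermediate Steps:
s(O) = 3*O
T = -294 (T = 6*(-40 - 3*3) = 6*(-40 - 1*9) = 6*(-40 - 9) = 6*(-49) = -294)
f(X) = √(-294 + X) (f(X) = √(X - 294) = √(-294 + X))
f(-44)/(-44182) + N(-24, -135)/46091 = √(-294 - 44)/(-44182) - 24/46091 = √(-338)*(-1/44182) - 24*1/46091 = (13*I*√2)*(-1/44182) - 24/46091 = -13*I*√2/44182 - 24/46091 = -24/46091 - 13*I*√2/44182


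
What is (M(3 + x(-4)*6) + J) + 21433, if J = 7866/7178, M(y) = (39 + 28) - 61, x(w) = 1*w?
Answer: 76948504/3589 ≈ 21440.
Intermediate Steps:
x(w) = w
M(y) = 6 (M(y) = 67 - 61 = 6)
J = 3933/3589 (J = 7866*(1/7178) = 3933/3589 ≈ 1.0958)
(M(3 + x(-4)*6) + J) + 21433 = (6 + 3933/3589) + 21433 = 25467/3589 + 21433 = 76948504/3589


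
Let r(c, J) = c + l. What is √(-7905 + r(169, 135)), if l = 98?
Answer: I*√7638 ≈ 87.396*I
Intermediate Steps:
r(c, J) = 98 + c (r(c, J) = c + 98 = 98 + c)
√(-7905 + r(169, 135)) = √(-7905 + (98 + 169)) = √(-7905 + 267) = √(-7638) = I*√7638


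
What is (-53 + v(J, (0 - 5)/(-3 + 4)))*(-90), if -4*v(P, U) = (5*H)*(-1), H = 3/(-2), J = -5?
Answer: 19755/4 ≈ 4938.8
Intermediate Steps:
H = -3/2 (H = 3*(-1/2) = -3/2 ≈ -1.5000)
v(P, U) = -15/8 (v(P, U) = -5*(-3/2)*(-1)/4 = -(-15)*(-1)/8 = -1/4*15/2 = -15/8)
(-53 + v(J, (0 - 5)/(-3 + 4)))*(-90) = (-53 - 15/8)*(-90) = -439/8*(-90) = 19755/4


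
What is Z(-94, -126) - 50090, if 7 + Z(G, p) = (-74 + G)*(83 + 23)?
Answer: -67905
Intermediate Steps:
Z(G, p) = -7851 + 106*G (Z(G, p) = -7 + (-74 + G)*(83 + 23) = -7 + (-74 + G)*106 = -7 + (-7844 + 106*G) = -7851 + 106*G)
Z(-94, -126) - 50090 = (-7851 + 106*(-94)) - 50090 = (-7851 - 9964) - 50090 = -17815 - 50090 = -67905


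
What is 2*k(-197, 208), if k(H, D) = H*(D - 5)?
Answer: -79982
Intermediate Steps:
k(H, D) = H*(-5 + D)
2*k(-197, 208) = 2*(-197*(-5 + 208)) = 2*(-197*203) = 2*(-39991) = -79982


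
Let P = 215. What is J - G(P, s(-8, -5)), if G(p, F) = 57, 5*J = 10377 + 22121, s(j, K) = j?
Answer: 32213/5 ≈ 6442.6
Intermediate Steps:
J = 32498/5 (J = (10377 + 22121)/5 = (⅕)*32498 = 32498/5 ≈ 6499.6)
J - G(P, s(-8, -5)) = 32498/5 - 1*57 = 32498/5 - 57 = 32213/5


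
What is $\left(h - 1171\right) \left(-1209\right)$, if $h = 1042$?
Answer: $155961$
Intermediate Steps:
$\left(h - 1171\right) \left(-1209\right) = \left(1042 - 1171\right) \left(-1209\right) = \left(-129\right) \left(-1209\right) = 155961$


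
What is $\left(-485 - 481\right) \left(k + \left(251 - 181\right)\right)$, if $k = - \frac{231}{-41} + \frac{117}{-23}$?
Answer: $- \frac{2794092}{41} \approx -68149.0$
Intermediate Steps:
$k = \frac{516}{943}$ ($k = \left(-231\right) \left(- \frac{1}{41}\right) + 117 \left(- \frac{1}{23}\right) = \frac{231}{41} - \frac{117}{23} = \frac{516}{943} \approx 0.54719$)
$\left(-485 - 481\right) \left(k + \left(251 - 181\right)\right) = \left(-485 - 481\right) \left(\frac{516}{943} + \left(251 - 181\right)\right) = - 966 \left(\frac{516}{943} + 70\right) = \left(-966\right) \frac{66526}{943} = - \frac{2794092}{41}$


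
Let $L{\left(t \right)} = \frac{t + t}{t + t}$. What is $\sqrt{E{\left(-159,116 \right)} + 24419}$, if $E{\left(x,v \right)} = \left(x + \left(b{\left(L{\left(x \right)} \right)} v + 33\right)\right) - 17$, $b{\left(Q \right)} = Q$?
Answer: $2 \sqrt{6098} \approx 156.18$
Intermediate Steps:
$L{\left(t \right)} = 1$ ($L{\left(t \right)} = \frac{2 t}{2 t} = 2 t \frac{1}{2 t} = 1$)
$E{\left(x,v \right)} = 16 + v + x$ ($E{\left(x,v \right)} = \left(x + \left(1 v + 33\right)\right) - 17 = \left(x + \left(v + 33\right)\right) - 17 = \left(x + \left(33 + v\right)\right) - 17 = \left(33 + v + x\right) - 17 = 16 + v + x$)
$\sqrt{E{\left(-159,116 \right)} + 24419} = \sqrt{\left(16 + 116 - 159\right) + 24419} = \sqrt{-27 + 24419} = \sqrt{24392} = 2 \sqrt{6098}$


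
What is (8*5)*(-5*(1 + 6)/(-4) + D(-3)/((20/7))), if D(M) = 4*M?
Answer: 182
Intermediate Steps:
(8*5)*(-5*(1 + 6)/(-4) + D(-3)/((20/7))) = (8*5)*(-5*(1 + 6)/(-4) + (4*(-3))/((20/7))) = 40*(-5*7*(-¼) - 12/(20*(⅐))) = 40*(-35*(-¼) - 12/20/7) = 40*(35/4 - 12*7/20) = 40*(35/4 - 21/5) = 40*(91/20) = 182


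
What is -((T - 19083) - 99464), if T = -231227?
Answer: 349774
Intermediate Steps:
-((T - 19083) - 99464) = -((-231227 - 19083) - 99464) = -(-250310 - 99464) = -1*(-349774) = 349774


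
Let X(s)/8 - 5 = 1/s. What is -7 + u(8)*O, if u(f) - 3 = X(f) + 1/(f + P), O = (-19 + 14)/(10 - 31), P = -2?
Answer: 443/126 ≈ 3.5159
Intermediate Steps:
O = 5/21 (O = -5/(-21) = -5*(-1/21) = 5/21 ≈ 0.23810)
X(s) = 40 + 8/s
u(f) = 43 + 1/(-2 + f) + 8/f (u(f) = 3 + ((40 + 8/f) + 1/(f - 2)) = 3 + ((40 + 8/f) + 1/(-2 + f)) = 3 + (40 + 1/(-2 + f) + 8/f) = 43 + 1/(-2 + f) + 8/f)
-7 + u(8)*O = -7 + ((-16 - 77*8 + 43*8²)/(8*(-2 + 8)))*(5/21) = -7 + ((⅛)*(-16 - 616 + 43*64)/6)*(5/21) = -7 + ((⅛)*(⅙)*(-16 - 616 + 2752))*(5/21) = -7 + ((⅛)*(⅙)*2120)*(5/21) = -7 + (265/6)*(5/21) = -7 + 1325/126 = 443/126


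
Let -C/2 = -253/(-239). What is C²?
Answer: 256036/57121 ≈ 4.4823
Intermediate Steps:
C = -506/239 (C = -(-506)/(-239) = -(-506)*(-1)/239 = -2*253/239 = -506/239 ≈ -2.1172)
C² = (-506/239)² = 256036/57121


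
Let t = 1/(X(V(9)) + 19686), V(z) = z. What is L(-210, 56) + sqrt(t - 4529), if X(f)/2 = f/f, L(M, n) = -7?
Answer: -7 + 3*I*sqrt(48764414758)/9844 ≈ -7.0 + 67.298*I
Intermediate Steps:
X(f) = 2 (X(f) = 2*(f/f) = 2*1 = 2)
t = 1/19688 (t = 1/(2 + 19686) = 1/19688 ≈ 5.0792e-5)
L(-210, 56) + sqrt(t - 4529) = -7 + sqrt(1/19688 - 4529) = -7 + sqrt(-89166951/19688) = -7 + 3*I*sqrt(48764414758)/9844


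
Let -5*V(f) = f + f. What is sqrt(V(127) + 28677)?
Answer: sqrt(715655)/5 ≈ 169.19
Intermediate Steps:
V(f) = -2*f/5 (V(f) = -(f + f)/5 = -2*f/5)
sqrt(V(127) + 28677) = sqrt(-2/5*127 + 28677) = sqrt(-254/5 + 28677) = sqrt(143131/5) = sqrt(715655)/5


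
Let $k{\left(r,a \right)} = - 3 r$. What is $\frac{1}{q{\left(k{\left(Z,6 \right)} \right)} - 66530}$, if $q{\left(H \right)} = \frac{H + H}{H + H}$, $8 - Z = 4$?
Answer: $- \frac{1}{66529} \approx -1.5031 \cdot 10^{-5}$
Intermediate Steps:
$Z = 4$ ($Z = 8 - 4 = 4$)
$q{\left(H \right)} = 1$ ($q{\left(H \right)} = \frac{2 H}{2 H} = 2 H \frac{1}{2 H} = 1$)
$\frac{1}{q{\left(k{\left(Z,6 \right)} \right)} - 66530} = \frac{1}{1 - 66530} = \frac{1}{-66529} = - \frac{1}{66529}$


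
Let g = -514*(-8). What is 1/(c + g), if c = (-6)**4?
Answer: 1/5408 ≈ 0.00018491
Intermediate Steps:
c = 1296
g = 4112
1/(c + g) = 1/(1296 + 4112) = 1/5408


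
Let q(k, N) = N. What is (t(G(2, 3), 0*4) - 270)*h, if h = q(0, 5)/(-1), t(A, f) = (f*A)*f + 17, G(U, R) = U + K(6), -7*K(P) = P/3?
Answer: 1265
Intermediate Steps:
K(P) = -P/21 (K(P) = -P/(7*3) = -P/21)
G(U, R) = -2/7 + U (G(U, R) = U - 1/21*6 = U - 2/7 = -2/7 + U)
t(A, f) = 17 + A*f² (t(A, f) = (A*f)*f + 17 = A*f² + 17 = 17 + A*f²)
h = -5 (h = 5/(-1) = 5*(-1) = -5)
(t(G(2, 3), 0*4) - 270)*h = ((17 + (-2/7 + 2)*(0*4)²) - 270)*(-5) = ((17 + (12/7)*0²) - 270)*(-5) = ((17 + (12/7)*0) - 270)*(-5) = ((17 + 0) - 270)*(-5) = (17 - 270)*(-5) = -253*(-5) = 1265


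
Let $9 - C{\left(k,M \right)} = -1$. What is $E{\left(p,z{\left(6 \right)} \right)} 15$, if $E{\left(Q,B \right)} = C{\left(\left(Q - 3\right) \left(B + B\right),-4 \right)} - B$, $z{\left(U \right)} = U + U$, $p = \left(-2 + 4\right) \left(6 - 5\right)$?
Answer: $-30$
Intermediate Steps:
$p = 2$ ($p = 2 \cdot 1 = 2$)
$C{\left(k,M \right)} = 10$ ($C{\left(k,M \right)} = 9 - -1 = 9 + 1 = 10$)
$z{\left(U \right)} = 2 U$
$E{\left(Q,B \right)} = 10 - B$
$E{\left(p,z{\left(6 \right)} \right)} 15 = \left(10 - 2 \cdot 6\right) 15 = \left(10 - 12\right) 15 = \left(-2\right) 15 = -30$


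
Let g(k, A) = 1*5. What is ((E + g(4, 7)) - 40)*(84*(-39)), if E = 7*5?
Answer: 0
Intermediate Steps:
E = 35
g(k, A) = 5
((E + g(4, 7)) - 40)*(84*(-39)) = ((35 + 5) - 40)*(84*(-39)) = (40 - 40)*(-3276) = 0*(-3276) = 0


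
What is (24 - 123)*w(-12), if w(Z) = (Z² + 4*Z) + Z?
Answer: -8316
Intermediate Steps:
w(Z) = Z² + 5*Z
(24 - 123)*w(-12) = (24 - 123)*(-12*(5 - 12)) = -(-1188)*(-7) = -99*84 = -8316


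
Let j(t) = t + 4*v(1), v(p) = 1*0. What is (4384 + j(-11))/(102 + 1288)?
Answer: 4373/1390 ≈ 3.1460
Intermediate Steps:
v(p) = 0
j(t) = t (j(t) = t + 4*0 = t + 0 = t)
(4384 + j(-11))/(102 + 1288) = (4384 - 11)/(102 + 1288) = 4373/1390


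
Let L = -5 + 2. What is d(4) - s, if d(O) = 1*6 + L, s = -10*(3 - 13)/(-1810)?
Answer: 553/181 ≈ 3.0552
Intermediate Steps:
L = -3
s = -10/181 (s = -10*(-10)*(-1/1810) = 100*(-1/1810) = -10/181 ≈ -0.055249)
d(O) = 3 (d(O) = 1*6 - 3 = 6 - 3 = 3)
d(4) - s = 3 - 1*(-10/181) = 3 + 10/181 = 553/181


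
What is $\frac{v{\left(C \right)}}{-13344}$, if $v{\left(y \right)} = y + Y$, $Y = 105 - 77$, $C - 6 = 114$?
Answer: $- \frac{37}{3336} \approx -0.011091$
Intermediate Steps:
$C = 120$ ($C = 6 + 114 = 120$)
$Y = 28$ ($Y = 105 - 77 = 28$)
$v{\left(y \right)} = 28 + y$ ($v{\left(y \right)} = y + 28 = 28 + y$)
$\frac{v{\left(C \right)}}{-13344} = \frac{28 + 120}{-13344} = 148 \left(- \frac{1}{13344}\right) = - \frac{37}{3336}$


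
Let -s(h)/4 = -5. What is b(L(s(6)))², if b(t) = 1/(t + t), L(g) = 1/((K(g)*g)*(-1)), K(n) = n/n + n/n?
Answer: 400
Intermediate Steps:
K(n) = 2 (K(n) = 1 + 1 = 2)
s(h) = 20 (s(h) = -4*(-5) = 20)
L(g) = -1/(2*g) (L(g) = 1/((2*g)*(-1)) = 1/(-2*g) = -1/(2*g))
b(t) = 1/(2*t)
b(L(s(6)))² = (1/(2*((-½/20))))² = (1/(2*((-½*1/20))))² = (1/(2*(-1/40)))² = ((½)*(-40))² = (-20)² = 400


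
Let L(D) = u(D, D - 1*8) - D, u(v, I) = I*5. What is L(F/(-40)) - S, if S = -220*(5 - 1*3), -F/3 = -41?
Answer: 3877/10 ≈ 387.70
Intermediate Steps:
F = 123 (F = -3*(-41) = 123)
u(v, I) = 5*I
L(D) = -40 + 4*D (L(D) = 5*(D - 1*8) - D = 5*(D - 8) - D = 5*(-8 + D) - D = (-40 + 5*D) - D = -40 + 4*D)
S = -440 (S = -220*(5 - 3) = -220*2 = -440)
L(F/(-40)) - S = (-40 + 4*(123/(-40))) - 1*(-440) = (-40 + 4*(123*(-1/40))) + 440 = (-40 + 4*(-123/40)) + 440 = (-40 - 123/10) + 440 = -523/10 + 440 = 3877/10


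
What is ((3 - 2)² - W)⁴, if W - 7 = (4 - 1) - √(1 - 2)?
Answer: (-9 + I)⁴ ≈ 6076.0 - 2880.0*I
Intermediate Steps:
W = 10 - I (W = 7 + ((4 - 1) - √(1 - 2)) = 7 + (3 - √(-1)) = 7 + (3 - I) = 10 - I ≈ 10.0 - 1.0*I)
((3 - 2)² - W)⁴ = ((3 - 2)² - (10 - I))⁴ = (1² + (-10 + I))⁴ = (1 + (-10 + I))⁴ = (-9 + I)⁴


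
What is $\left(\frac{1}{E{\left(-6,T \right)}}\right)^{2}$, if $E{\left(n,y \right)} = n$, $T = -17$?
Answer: $\frac{1}{36} \approx 0.027778$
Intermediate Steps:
$\left(\frac{1}{E{\left(-6,T \right)}}\right)^{2} = \left(\frac{1}{-6}\right)^{2} = \left(- \frac{1}{6}\right)^{2} = \frac{1}{36}$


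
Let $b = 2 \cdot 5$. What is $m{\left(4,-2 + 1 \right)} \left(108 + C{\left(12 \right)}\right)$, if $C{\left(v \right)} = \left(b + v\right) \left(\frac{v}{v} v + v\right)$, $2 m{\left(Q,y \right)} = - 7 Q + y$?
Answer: $-9222$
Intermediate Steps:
$b = 10$
$m{\left(Q,y \right)} = \frac{y}{2} - \frac{7 Q}{2}$ ($m{\left(Q,y \right)} = \frac{- 7 Q + y}{2} = \frac{y - 7 Q}{2} = \frac{y}{2} - \frac{7 Q}{2}$)
$C{\left(v \right)} = 2 v \left(10 + v\right)$ ($C{\left(v \right)} = \left(10 + v\right) \left(\frac{v}{v} v + v\right) = \left(10 + v\right) \left(1 v + v\right) = \left(10 + v\right) \left(v + v\right) = \left(10 + v\right) 2 v = 2 v \left(10 + v\right)$)
$m{\left(4,-2 + 1 \right)} \left(108 + C{\left(12 \right)}\right) = \left(\frac{-2 + 1}{2} - 14\right) \left(108 + 2 \cdot 12 \left(10 + 12\right)\right) = \left(\frac{1}{2} \left(-1\right) - 14\right) \left(108 + 2 \cdot 12 \cdot 22\right) = \left(- \frac{1}{2} - 14\right) \left(108 + 528\right) = \left(- \frac{29}{2}\right) 636 = -9222$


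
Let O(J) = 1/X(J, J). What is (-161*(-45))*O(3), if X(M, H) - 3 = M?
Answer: 2415/2 ≈ 1207.5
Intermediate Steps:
X(M, H) = 3 + M
O(J) = 1/(3 + J)
(-161*(-45))*O(3) = (-161*(-45))/(3 + 3) = 7245/6 = 7245*(⅙) = 2415/2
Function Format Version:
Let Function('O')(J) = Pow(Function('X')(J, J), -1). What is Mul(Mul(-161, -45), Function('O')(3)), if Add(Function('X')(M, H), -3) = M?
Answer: Rational(2415, 2) ≈ 1207.5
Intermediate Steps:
Function('X')(M, H) = Add(3, M)
Function('O')(J) = Pow(Add(3, J), -1)
Mul(Mul(-161, -45), Function('O')(3)) = Mul(Mul(-161, -45), Pow(Add(3, 3), -1)) = Mul(7245, Pow(6, -1)) = Mul(7245, Rational(1, 6)) = Rational(2415, 2)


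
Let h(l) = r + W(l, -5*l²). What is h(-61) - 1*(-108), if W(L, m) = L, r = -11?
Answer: 36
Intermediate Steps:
h(l) = -11 + l
h(-61) - 1*(-108) = (-11 - 61) - 1*(-108) = -72 + 108 = 36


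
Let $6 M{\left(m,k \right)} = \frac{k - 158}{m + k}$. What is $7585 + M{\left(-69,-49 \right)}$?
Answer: $\frac{1790129}{236} \approx 7585.3$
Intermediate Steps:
$M{\left(m,k \right)} = \frac{-158 + k}{6 \left(k + m\right)}$ ($M{\left(m,k \right)} = \frac{\left(k - 158\right) \frac{1}{m + k}}{6} = \frac{\left(-158 + k\right) \frac{1}{k + m}}{6} = \frac{\frac{1}{k + m} \left(-158 + k\right)}{6} = \frac{-158 + k}{6 \left(k + m\right)}$)
$7585 + M{\left(-69,-49 \right)} = 7585 + \frac{-158 - 49}{6 \left(-49 - 69\right)} = 7585 + \frac{1}{6} \frac{1}{-118} \left(-207\right) = 7585 + \frac{1}{6} \left(- \frac{1}{118}\right) \left(-207\right) = 7585 + \frac{69}{236} = \frac{1790129}{236}$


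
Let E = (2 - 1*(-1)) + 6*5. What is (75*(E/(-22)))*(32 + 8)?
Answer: -4500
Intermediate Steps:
E = 33 (E = (2 + 1) + 30 = 3 + 30 = 33)
(75*(E/(-22)))*(32 + 8) = (75*(33/(-22)))*(32 + 8) = (75*(33*(-1/22)))*40 = (75*(-3/2))*40 = -225/2*40 = -4500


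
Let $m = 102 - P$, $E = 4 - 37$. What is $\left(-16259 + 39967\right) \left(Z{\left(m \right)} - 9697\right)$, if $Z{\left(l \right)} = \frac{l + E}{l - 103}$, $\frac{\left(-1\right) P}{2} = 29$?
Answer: $- \frac{13101088216}{57} \approx -2.2984 \cdot 10^{8}$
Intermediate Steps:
$P = -58$ ($P = \left(-2\right) 29 = -58$)
$E = -33$
$m = 160$ ($m = 102 - -58 = 102 + 58 = 160$)
$Z{\left(l \right)} = \frac{-33 + l}{-103 + l}$ ($Z{\left(l \right)} = \frac{l - 33}{l - 103} = \frac{-33 + l}{-103 + l}$)
$\left(-16259 + 39967\right) \left(Z{\left(m \right)} - 9697\right) = \left(-16259 + 39967\right) \left(\frac{-33 + 160}{-103 + 160} - 9697\right) = 23708 \left(\frac{1}{57} \cdot 127 - 9697\right) = 23708 \left(\frac{127}{57} - 9697\right) = 23708 \left(- \frac{552602}{57}\right) = - \frac{13101088216}{57}$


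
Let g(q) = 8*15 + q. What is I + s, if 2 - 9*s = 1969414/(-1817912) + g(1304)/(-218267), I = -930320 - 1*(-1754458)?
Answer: 1471545075779697601/1785555893268 ≈ 8.2414e+5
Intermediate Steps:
g(q) = 120 + q
I = 824138 (I = -930320 + 1754458 = 824138)
s = 613013594617/1785555893268 (s = 2/9 - (1969414/(-1817912) + (120 + 1304)/(-218267))/9 = 2/9 - (1969414*(-1/1817912) + 1424*(-1/218267))/9 = 2/9 - (-984707/908956 - 1424/218267)/9 = 2/9 - ⅑*(-216223396113/198395099252) = 2/9 + 72074465371/595185297756 = 613013594617/1785555893268 ≈ 0.34332)
I + s = 824138 + 613013594617/1785555893268 = 1471545075779697601/1785555893268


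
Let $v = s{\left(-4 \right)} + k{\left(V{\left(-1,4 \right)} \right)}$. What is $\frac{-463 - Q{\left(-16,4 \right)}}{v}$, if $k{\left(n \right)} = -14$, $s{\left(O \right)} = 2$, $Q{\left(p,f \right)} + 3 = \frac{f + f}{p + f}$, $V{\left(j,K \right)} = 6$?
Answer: $\frac{689}{18} \approx 38.278$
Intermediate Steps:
$Q{\left(p,f \right)} = -3 + \frac{2 f}{f + p}$ ($Q{\left(p,f \right)} = -3 + \frac{f + f}{p + f} = -3 + \frac{2 f}{f + p}$)
$v = -12$ ($v = 2 - 14 = -12$)
$\frac{-463 - Q{\left(-16,4 \right)}}{v} = \frac{-463 - \frac{\left(-1\right) 4 - -48}{4 - 16}}{-12} = \left(-463 - \frac{-4 + 48}{-12}\right) \left(- \frac{1}{12}\right) = \left(-463 - \left(- \frac{1}{12}\right) 44\right) \left(- \frac{1}{12}\right) = \left(-463 - - \frac{11}{3}\right) \left(- \frac{1}{12}\right) = \left(-463 + \frac{11}{3}\right) \left(- \frac{1}{12}\right) = \left(- \frac{1378}{3}\right) \left(- \frac{1}{12}\right) = \frac{689}{18}$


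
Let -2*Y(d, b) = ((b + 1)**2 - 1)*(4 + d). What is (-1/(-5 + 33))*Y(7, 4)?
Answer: 33/7 ≈ 4.7143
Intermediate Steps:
Y(d, b) = -(-1 + (1 + b)**2)*(4 + d)/2 (Y(d, b) = -((b + 1)**2 - 1)*(4 + d)/2 = -((1 + b)**2 - 1)*(4 + d)/2 = -(-1 + (1 + b)**2)*(4 + d)/2)
(-1/(-5 + 33))*Y(7, 4) = (-1/(-5 + 33))*(-1/2*4*(8 + 2*7 + 4*4 + 4*7)) = (-1/28)*(-1/2*4*(8 + 14 + 16 + 28)) = ((1/28)*(-1))*(-1/2*4*66) = -1/28*(-132) = 33/7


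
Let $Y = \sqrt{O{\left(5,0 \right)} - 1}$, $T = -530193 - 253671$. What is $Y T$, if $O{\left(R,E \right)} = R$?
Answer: $-1567728$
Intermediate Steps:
$T = -783864$
$Y = 2$ ($Y = \sqrt{5 - 1} = \sqrt{4} = 2$)
$Y T = 2 \left(-783864\right) = -1567728$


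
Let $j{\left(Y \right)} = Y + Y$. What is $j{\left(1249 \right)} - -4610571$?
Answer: $4613069$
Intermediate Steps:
$j{\left(Y \right)} = 2 Y$
$j{\left(1249 \right)} - -4610571 = 2 \cdot 1249 - -4610571 = 2498 + 4610571 = 4613069$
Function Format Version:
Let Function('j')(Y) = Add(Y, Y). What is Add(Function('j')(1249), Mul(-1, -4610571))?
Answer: 4613069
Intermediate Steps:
Function('j')(Y) = Mul(2, Y)
Add(Function('j')(1249), Mul(-1, -4610571)) = Add(Mul(2, 1249), Mul(-1, -4610571)) = Add(2498, 4610571) = 4613069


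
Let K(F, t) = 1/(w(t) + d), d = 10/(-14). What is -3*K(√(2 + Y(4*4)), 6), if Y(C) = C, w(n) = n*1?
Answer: -21/37 ≈ -0.56757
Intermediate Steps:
w(n) = n
d = -5/7 (d = 10*(-1/14) = -5/7 ≈ -0.71429)
K(F, t) = 1/(-5/7 + t) (K(F, t) = 1/(t - 5/7) = 1/(-5/7 + t))
-3*K(√(2 + Y(4*4)), 6) = -21/(-5 + 7*6) = -21/(-5 + 42) = -21/37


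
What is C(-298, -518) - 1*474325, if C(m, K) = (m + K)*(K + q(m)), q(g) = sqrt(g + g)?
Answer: -51637 - 1632*I*sqrt(149) ≈ -51637.0 - 19921.0*I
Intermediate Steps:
q(g) = sqrt(2)*sqrt(g) (q(g) = sqrt(2*g) = sqrt(2)*sqrt(g))
C(m, K) = (K + m)*(K + sqrt(2)*sqrt(m)) (C(m, K) = (m + K)*(K + sqrt(2)*sqrt(m)) = (K + m)*(K + sqrt(2)*sqrt(m)))
C(-298, -518) - 1*474325 = ((-518)**2 - 518*(-298) + sqrt(2)*(-298)**(3/2) - 518*sqrt(2)*sqrt(-298)) - 1*474325 = (268324 + 154364 + sqrt(2)*(-298*I*sqrt(298)) - 518*sqrt(2)*I*sqrt(298)) - 474325 = (268324 + 154364 - 596*I*sqrt(149) - 1036*I*sqrt(149)) - 474325 = (422688 - 1632*I*sqrt(149)) - 474325 = -51637 - 1632*I*sqrt(149)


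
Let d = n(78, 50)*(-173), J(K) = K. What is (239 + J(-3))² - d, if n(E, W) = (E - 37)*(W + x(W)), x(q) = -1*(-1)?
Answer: 417439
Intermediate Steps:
x(q) = 1
n(E, W) = (1 + W)*(-37 + E) (n(E, W) = (E - 37)*(W + 1) = (-37 + E)*(1 + W) = (1 + W)*(-37 + E))
d = -361743 (d = (-37 + 78 - 37*50 + 78*50)*(-173) = (-37 + 78 - 1850 + 3900)*(-173) = 2091*(-173) = -361743)
(239 + J(-3))² - d = (239 - 3)² - 1*(-361743) = 236² + 361743 = 55696 + 361743 = 417439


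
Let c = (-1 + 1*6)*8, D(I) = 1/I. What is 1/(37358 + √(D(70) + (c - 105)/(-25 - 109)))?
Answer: 87604510/3272729283409 - √2745995/3272729283409 ≈ 2.6768e-5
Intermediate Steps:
c = 40 (c = (-1 + 6)*8 = 5*8 = 40)
1/(37358 + √(D(70) + (c - 105)/(-25 - 109))) = 1/(37358 + √(1/70 + (40 - 105)/(-25 - 109))) = 1/(37358 + √(1/70 - 65/(-134))) = 1/(37358 + √(1/70 - 65*(-1/134))) = 1/(37358 + √(1/70 + 65/134)) = 1/(37358 + √(1171/2345)) = 1/(37358 + √2745995/2345)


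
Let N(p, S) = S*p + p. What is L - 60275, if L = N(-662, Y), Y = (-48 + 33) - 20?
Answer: -37767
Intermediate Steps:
Y = -35 (Y = -15 - 20 = -35)
N(p, S) = p + S*p
L = 22508 (L = -662*(1 - 35) = -662*(-34) = 22508)
L - 60275 = 22508 - 60275 = -37767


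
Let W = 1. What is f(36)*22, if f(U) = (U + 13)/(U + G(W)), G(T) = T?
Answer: 1078/37 ≈ 29.135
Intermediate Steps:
f(U) = (13 + U)/(1 + U) (f(U) = (U + 13)/(U + 1) = (13 + U)/(1 + U))
f(36)*22 = ((13 + 36)/(1 + 36))*22 = (49/37)*22 = 1078/37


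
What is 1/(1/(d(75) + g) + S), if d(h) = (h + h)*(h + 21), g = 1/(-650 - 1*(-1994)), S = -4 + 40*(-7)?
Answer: -19353601/5496421340 ≈ -0.0035211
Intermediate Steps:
S = -284 (S = -4 - 280 = -284)
g = 1/1344 (g = 1/(-650 + 1994) = 1/1344 ≈ 0.00074405)
d(h) = 2*h*(21 + h) (d(h) = (2*h)*(21 + h) = 2*h*(21 + h))
1/(1/(d(75) + g) + S) = 1/(1/(2*75*(21 + 75) + 1/1344) - 284) = 1/(1/(2*75*96 + 1/1344) - 284) = 1/(1/(14400 + 1/1344) - 284) = 1/(1/(19353601/1344) - 284) = 1/(1344/19353601 - 284) = 1/(-5496421340/19353601) = -19353601/5496421340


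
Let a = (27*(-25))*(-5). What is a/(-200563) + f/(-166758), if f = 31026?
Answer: -1130912648/5574247459 ≈ -0.20288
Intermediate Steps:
a = 3375 (a = -675*(-5) = 3375)
a/(-200563) + f/(-166758) = 3375/(-200563) + 31026/(-166758) = 3375*(-1/200563) + 31026*(-1/166758) = -3375/200563 - 5171/27793 = -1130912648/5574247459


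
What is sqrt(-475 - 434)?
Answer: 3*I*sqrt(101) ≈ 30.15*I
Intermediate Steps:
sqrt(-475 - 434) = sqrt(-909) = 3*I*sqrt(101)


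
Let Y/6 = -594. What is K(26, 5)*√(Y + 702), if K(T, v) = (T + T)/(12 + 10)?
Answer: 78*I*√318/11 ≈ 126.45*I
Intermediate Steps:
Y = -3564 (Y = 6*(-594) = -3564)
K(T, v) = T/11 (K(T, v) = (2*T)/22 = (2*T)*(1/22) = T/11)
K(26, 5)*√(Y + 702) = ((1/11)*26)*√(-3564 + 702) = 26*√(-2862)/11 = 26*(3*I*√318)/11 = 78*I*√318/11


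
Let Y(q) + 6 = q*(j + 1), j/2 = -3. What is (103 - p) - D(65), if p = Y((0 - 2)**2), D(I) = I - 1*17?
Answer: 81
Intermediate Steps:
j = -6 (j = 2*(-3) = -6)
D(I) = -17 + I (D(I) = I - 17 = -17 + I)
Y(q) = -6 - 5*q (Y(q) = -6 + q*(-6 + 1) = -6 + q*(-5) = -6 - 5*q)
p = -26 (p = -6 - 5*(0 - 2)**2 = -6 - 5*(-2)**2 = -6 - 5*4 = -6 - 20 = -26)
(103 - p) - D(65) = (103 - 1*(-26)) - (-17 + 65) = (103 + 26) - 1*48 = 129 - 48 = 81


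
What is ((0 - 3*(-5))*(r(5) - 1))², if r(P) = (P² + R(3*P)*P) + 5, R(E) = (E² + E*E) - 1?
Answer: 1163492100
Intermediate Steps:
R(E) = -1 + 2*E² (R(E) = (E² + E²) - 1 = 2*E² - 1 = -1 + 2*E²)
r(P) = 5 + P² + P*(-1 + 18*P²) (r(P) = (P² + (-1 + 2*(3*P)²)*P) + 5 = (P² + (-1 + 2*(9*P²))*P) + 5 = (P² + (-1 + 18*P²)*P) + 5 = (P² + P*(-1 + 18*P²)) + 5 = 5 + P² + P*(-1 + 18*P²))
((0 - 3*(-5))*(r(5) - 1))² = ((0 - 3*(-5))*((5 + 5² - 1*5 + 18*5³) - 1))² = ((0 + 15)*((5 + 25 - 5 + 18*125) - 1))² = (15*((5 + 25 - 5 + 2250) - 1))² = (15*(2275 - 1))² = (15*2274)² = 34110² = 1163492100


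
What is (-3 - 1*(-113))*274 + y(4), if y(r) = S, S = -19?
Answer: 30121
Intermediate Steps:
y(r) = -19
(-3 - 1*(-113))*274 + y(4) = (-3 - 1*(-113))*274 - 19 = (-3 + 113)*274 - 19 = 110*274 - 19 = 30140 - 19 = 30121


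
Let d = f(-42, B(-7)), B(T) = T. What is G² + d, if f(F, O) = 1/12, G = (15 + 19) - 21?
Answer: 2029/12 ≈ 169.08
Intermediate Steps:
G = 13 (G = 34 - 21 = 13)
f(F, O) = 1/12
d = 1/12 ≈ 0.083333
G² + d = 13² + 1/12 = 169 + 1/12 = 2029/12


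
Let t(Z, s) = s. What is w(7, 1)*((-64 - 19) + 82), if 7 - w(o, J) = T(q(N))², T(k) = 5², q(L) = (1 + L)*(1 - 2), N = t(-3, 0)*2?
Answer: 618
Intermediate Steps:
N = 0 (N = 0*2 = 0)
q(L) = -1 - L (q(L) = (1 + L)*(-1) = -1 - L)
T(k) = 25
w(o, J) = -618 (w(o, J) = 7 - 1*25² = 7 - 1*625 = 7 - 625 = -618)
w(7, 1)*((-64 - 19) + 82) = -618*((-64 - 19) + 82) = -618*(-83 + 82) = -618*(-1) = 618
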